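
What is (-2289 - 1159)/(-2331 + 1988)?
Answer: 3448/343 ≈ 10.052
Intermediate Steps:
(-2289 - 1159)/(-2331 + 1988) = -3448/(-343) = -3448*(-1/343) = 3448/343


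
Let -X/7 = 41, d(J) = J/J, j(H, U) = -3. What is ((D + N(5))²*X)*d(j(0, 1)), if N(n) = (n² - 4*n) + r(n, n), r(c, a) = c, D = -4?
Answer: -10332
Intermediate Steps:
d(J) = 1
X = -287 (X = -7*41 = -287)
N(n) = n² - 3*n (N(n) = (n² - 4*n) + n = n² - 3*n)
((D + N(5))²*X)*d(j(0, 1)) = ((-4 + 5*(-3 + 5))²*(-287))*1 = ((-4 + 5*2)²*(-287))*1 = ((-4 + 10)²*(-287))*1 = (6²*(-287))*1 = (36*(-287))*1 = -10332*1 = -10332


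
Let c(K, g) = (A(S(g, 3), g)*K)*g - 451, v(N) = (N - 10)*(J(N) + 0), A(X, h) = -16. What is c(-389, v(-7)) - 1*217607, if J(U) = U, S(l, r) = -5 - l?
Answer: 522598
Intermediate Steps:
v(N) = N*(-10 + N) (v(N) = (N - 10)*(N + 0) = (-10 + N)*N = N*(-10 + N))
c(K, g) = -451 - 16*K*g (c(K, g) = (-16*K)*g - 451 = -16*K*g - 451 = -451 - 16*K*g)
c(-389, v(-7)) - 1*217607 = (-451 - 16*(-389)*(-7*(-10 - 7))) - 1*217607 = (-451 - 16*(-389)*(-7*(-17))) - 217607 = (-451 - 16*(-389)*119) - 217607 = (-451 + 740656) - 217607 = 740205 - 217607 = 522598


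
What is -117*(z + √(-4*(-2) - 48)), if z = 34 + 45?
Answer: -9243 - 234*I*√10 ≈ -9243.0 - 739.97*I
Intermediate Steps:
z = 79
-117*(z + √(-4*(-2) - 48)) = -117*(79 + √(-4*(-2) - 48)) = -117*(79 + √(8 - 48)) = -117*(79 + √(-40)) = -117*(79 + 2*I*√10) = -9243 - 234*I*√10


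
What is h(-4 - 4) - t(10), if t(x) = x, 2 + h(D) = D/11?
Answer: -140/11 ≈ -12.727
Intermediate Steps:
h(D) = -2 + D/11
h(-4 - 4) - t(10) = (-2 + (-4 - 4)/11) - 1*10 = (-2 + (1/11)*(-8)) - 10 = (-2 - 8/11) - 10 = -30/11 - 10 = -140/11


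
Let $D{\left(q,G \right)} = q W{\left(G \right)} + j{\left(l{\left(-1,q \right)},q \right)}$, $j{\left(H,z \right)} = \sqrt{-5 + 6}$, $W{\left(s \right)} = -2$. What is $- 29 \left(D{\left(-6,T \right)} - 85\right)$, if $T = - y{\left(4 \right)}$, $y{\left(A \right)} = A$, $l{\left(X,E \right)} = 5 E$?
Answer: $2088$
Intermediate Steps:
$j{\left(H,z \right)} = 1$ ($j{\left(H,z \right)} = \sqrt{1} = 1$)
$T = -4$ ($T = \left(-1\right) 4 = -4$)
$D{\left(q,G \right)} = 1 - 2 q$ ($D{\left(q,G \right)} = q \left(-2\right) + 1 = - 2 q + 1 = 1 - 2 q$)
$- 29 \left(D{\left(-6,T \right)} - 85\right) = - 29 \left(\left(1 - -12\right) - 85\right) = - 29 \left(\left(1 + 12\right) - 85\right) = - 29 \left(13 - 85\right) = \left(-29\right) \left(-72\right) = 2088$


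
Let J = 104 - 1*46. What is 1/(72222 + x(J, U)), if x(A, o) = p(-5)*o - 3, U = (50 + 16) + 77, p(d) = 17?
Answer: 1/74650 ≈ 1.3396e-5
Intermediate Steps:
J = 58 (J = 104 - 46 = 58)
U = 143 (U = 66 + 77 = 143)
x(A, o) = -3 + 17*o (x(A, o) = 17*o - 3 = -3 + 17*o)
1/(72222 + x(J, U)) = 1/(72222 + (-3 + 17*143)) = 1/(72222 + (-3 + 2431)) = 1/(72222 + 2428) = 1/74650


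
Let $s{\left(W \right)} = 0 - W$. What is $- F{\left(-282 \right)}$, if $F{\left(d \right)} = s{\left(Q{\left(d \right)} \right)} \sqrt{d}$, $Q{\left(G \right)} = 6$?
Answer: $6 i \sqrt{282} \approx 100.76 i$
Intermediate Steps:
$s{\left(W \right)} = - W$
$F{\left(d \right)} = - 6 \sqrt{d}$ ($F{\left(d \right)} = \left(-1\right) 6 \sqrt{d} = - 6 \sqrt{d}$)
$- F{\left(-282 \right)} = - \left(-6\right) \sqrt{-282} = - \left(-6\right) i \sqrt{282} = 6 i \sqrt{282}$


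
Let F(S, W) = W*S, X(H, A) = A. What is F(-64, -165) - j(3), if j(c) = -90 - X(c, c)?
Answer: 10653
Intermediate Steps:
j(c) = -90 - c
F(S, W) = S*W
F(-64, -165) - j(3) = -64*(-165) - (-90 - 1*3) = 10560 - (-90 - 3) = 10560 - 1*(-93) = 10560 + 93 = 10653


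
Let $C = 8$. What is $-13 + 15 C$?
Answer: $107$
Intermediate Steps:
$-13 + 15 C = -13 + 15 \cdot 8 = -13 + 120 = 107$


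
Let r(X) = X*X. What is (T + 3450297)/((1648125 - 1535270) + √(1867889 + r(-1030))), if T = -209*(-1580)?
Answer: 426650246035/12733322236 - 11341551*√325421/12733322236 ≈ 32.998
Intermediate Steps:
T = 330220
r(X) = X²
(T + 3450297)/((1648125 - 1535270) + √(1867889 + r(-1030))) = (330220 + 3450297)/((1648125 - 1535270) + √(1867889 + (-1030)²)) = 3780517/(112855 + √(1867889 + 1060900)) = 3780517/(112855 + √2928789) = 3780517/(112855 + 3*√325421)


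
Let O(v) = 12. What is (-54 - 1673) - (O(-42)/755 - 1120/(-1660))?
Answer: -108265731/62665 ≈ -1727.7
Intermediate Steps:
(-54 - 1673) - (O(-42)/755 - 1120/(-1660)) = (-54 - 1673) - (12/755 - 1120/(-1660)) = -1727 - (12*(1/755) - 1120*(-1/1660)) = -1727 - (12/755 + 56/83) = -1727 - 1*43276/62665 = -1727 - 43276/62665 = -108265731/62665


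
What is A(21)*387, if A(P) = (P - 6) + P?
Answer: 13932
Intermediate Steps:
A(P) = -6 + 2*P (A(P) = (-6 + P) + P = -6 + 2*P)
A(21)*387 = (-6 + 2*21)*387 = (-6 + 42)*387 = 36*387 = 13932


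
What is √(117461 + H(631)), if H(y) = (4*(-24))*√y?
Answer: √(117461 - 96*√631) ≈ 339.19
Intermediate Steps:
H(y) = -96*√y
√(117461 + H(631)) = √(117461 - 96*√631)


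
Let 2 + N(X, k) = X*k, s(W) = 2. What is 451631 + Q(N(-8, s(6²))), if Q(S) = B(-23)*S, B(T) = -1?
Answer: 451649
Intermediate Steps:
N(X, k) = -2 + X*k
Q(S) = -S
451631 + Q(N(-8, s(6²))) = 451631 - (-2 - 8*2) = 451631 - (-2 - 16) = 451631 - 1*(-18) = 451631 + 18 = 451649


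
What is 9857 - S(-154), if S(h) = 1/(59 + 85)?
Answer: 1419407/144 ≈ 9857.0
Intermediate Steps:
S(h) = 1/144
9857 - S(-154) = 9857 - 1*1/144 = 9857 - 1/144 = 1419407/144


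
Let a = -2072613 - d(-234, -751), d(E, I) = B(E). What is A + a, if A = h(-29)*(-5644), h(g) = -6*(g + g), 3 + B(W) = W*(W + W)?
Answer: -4146234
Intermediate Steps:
B(W) = -3 + 2*W**2 (B(W) = -3 + W*(W + W) = -3 + W*(2*W) = -3 + 2*W**2)
d(E, I) = -3 + 2*E**2
h(g) = -12*g
a = -2182122 (a = -2072613 - (-3 + 2*(-234)**2) = -2072613 - (-3 + 2*54756) = -2072613 - (-3 + 109512) = -2072613 - 1*109509 = -2072613 - 109509 = -2182122)
A = -1964112 (A = -12*(-29)*(-5644) = 348*(-5644) = -1964112)
A + a = -1964112 - 2182122 = -4146234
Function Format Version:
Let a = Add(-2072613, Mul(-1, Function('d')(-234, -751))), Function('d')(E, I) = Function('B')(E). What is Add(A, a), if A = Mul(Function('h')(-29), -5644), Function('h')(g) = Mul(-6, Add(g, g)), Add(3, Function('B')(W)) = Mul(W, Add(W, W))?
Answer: -4146234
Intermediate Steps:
Function('B')(W) = Add(-3, Mul(2, Pow(W, 2))) (Function('B')(W) = Add(-3, Mul(W, Add(W, W))) = Add(-3, Mul(W, Mul(2, W))) = Add(-3, Mul(2, Pow(W, 2))))
Function('d')(E, I) = Add(-3, Mul(2, Pow(E, 2)))
Function('h')(g) = Mul(-12, g) (Function('h')(g) = Mul(-6, Mul(2, g)) = Mul(-12, g))
a = -2182122 (a = Add(-2072613, Mul(-1, Add(-3, Mul(2, Pow(-234, 2))))) = Add(-2072613, Mul(-1, Add(-3, Mul(2, 54756)))) = Add(-2072613, Mul(-1, Add(-3, 109512))) = Add(-2072613, Mul(-1, 109509)) = Add(-2072613, -109509) = -2182122)
A = -1964112 (A = Mul(Mul(-12, -29), -5644) = Mul(348, -5644) = -1964112)
Add(A, a) = Add(-1964112, -2182122) = -4146234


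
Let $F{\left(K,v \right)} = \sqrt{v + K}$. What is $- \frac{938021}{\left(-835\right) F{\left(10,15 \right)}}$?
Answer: $\frac{938021}{4175} \approx 224.68$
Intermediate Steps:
$F{\left(K,v \right)} = \sqrt{K + v}$
$- \frac{938021}{\left(-835\right) F{\left(10,15 \right)}} = - \frac{938021}{\left(-835\right) \sqrt{10 + 15}} = - \frac{938021}{\left(-835\right) \sqrt{25}} = - \frac{938021}{\left(-835\right) 5} = - \frac{938021}{-4175} = \left(-938021\right) \left(- \frac{1}{4175}\right) = \frac{938021}{4175}$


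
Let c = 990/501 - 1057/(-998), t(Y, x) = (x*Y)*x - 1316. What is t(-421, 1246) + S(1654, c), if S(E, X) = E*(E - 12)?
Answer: -650894684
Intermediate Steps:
t(Y, x) = -1316 + Y*x**2 (t(Y, x) = (Y*x)*x - 1316 = Y*x**2 - 1316 = -1316 + Y*x**2)
c = 505859/166666 (c = 990*(1/501) - 1057*(-1/998) = 330/167 + 1057/998 = 505859/166666 ≈ 3.0352)
S(E, X) = E*(-12 + E)
t(-421, 1246) + S(1654, c) = (-1316 - 421*1246**2) + 1654*(-12 + 1654) = (-1316 - 421*1552516) + 1654*1642 = (-1316 - 653609236) + 2715868 = -653610552 + 2715868 = -650894684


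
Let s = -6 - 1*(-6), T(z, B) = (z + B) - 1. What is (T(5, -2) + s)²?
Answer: 4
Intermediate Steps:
T(z, B) = -1 + B + z (T(z, B) = (B + z) - 1 = -1 + B + z)
s = 0 (s = -6 + 6 = 0)
(T(5, -2) + s)² = ((-1 - 2 + 5) + 0)² = (2 + 0)² = 2² = 4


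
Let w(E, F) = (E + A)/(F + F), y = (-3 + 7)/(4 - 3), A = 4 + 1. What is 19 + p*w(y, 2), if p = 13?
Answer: 193/4 ≈ 48.250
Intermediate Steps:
A = 5
y = 4 (y = 4/1 = 4*1 = 4)
w(E, F) = (5 + E)/(2*F) (w(E, F) = (E + 5)/(F + F) = (5 + E)/((2*F)) = (5 + E)*(1/(2*F)) = (5 + E)/(2*F))
19 + p*w(y, 2) = 19 + 13*((½)*(5 + 4)/2) = 19 + 13*((½)*(½)*9) = 19 + 13*(9/4) = 19 + 117/4 = 193/4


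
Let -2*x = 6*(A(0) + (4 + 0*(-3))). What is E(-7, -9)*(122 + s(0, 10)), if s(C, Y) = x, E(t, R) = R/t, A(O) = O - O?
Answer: 990/7 ≈ 141.43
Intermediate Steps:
A(O) = 0
x = -12 (x = -3*(0 + (4 + 0*(-3))) = -3*(0 + (4 + 0)) = -3*(0 + 4) = -3*4 = -1/2*24 = -12)
s(C, Y) = -12
E(-7, -9)*(122 + s(0, 10)) = (-9/(-7))*(122 - 12) = -9*(-1/7)*110 = (9/7)*110 = 990/7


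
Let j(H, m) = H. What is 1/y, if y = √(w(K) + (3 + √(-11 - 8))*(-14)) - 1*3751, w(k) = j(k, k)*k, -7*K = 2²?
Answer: 7/(-26257 + √2*√(-1021 - 343*I*√19)) ≈ -0.00026688 + 5.4143e-7*I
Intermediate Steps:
K = -4/7 (K = -⅐*2² = -⅐*4 = -4/7 ≈ -0.57143)
w(k) = k² (w(k) = k*k = k²)
y = -3751 + √(-2042/49 - 14*I*√19) (y = √((-4/7)² + (3 + √(-11 - 8))*(-14)) - 1*3751 = √(16/49 + (3 + √(-19))*(-14)) - 3751 = √(16/49 + (3 + I*√19)*(-14)) - 3751 = √(16/49 + (-42 - 14*I*√19)) - 3751 = √(-2042/49 - 14*I*√19) - 3751 = -3751 + √(-2042/49 - 14*I*√19) ≈ -3747.0 - 7.6016*I)
1/y = 1/(-3751 + √(-2042 - 686*I*√19)/7)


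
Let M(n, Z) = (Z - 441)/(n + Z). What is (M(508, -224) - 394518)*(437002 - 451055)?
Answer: 1574551198181/284 ≈ 5.5442e+9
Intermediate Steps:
M(n, Z) = (-441 + Z)/(Z + n)
(M(508, -224) - 394518)*(437002 - 451055) = ((-441 - 224)/(-224 + 508) - 394518)*(437002 - 451055) = (-665/284 - 394518)*(-14053) = -112043777/284*(-14053) = 1574551198181/284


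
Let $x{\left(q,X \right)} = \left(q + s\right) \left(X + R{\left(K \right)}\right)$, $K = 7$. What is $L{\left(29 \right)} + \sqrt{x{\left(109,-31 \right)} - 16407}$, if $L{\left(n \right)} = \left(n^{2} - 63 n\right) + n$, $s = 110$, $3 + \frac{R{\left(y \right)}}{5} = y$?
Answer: $-957 + 56 i \sqrt{6} \approx -957.0 + 137.17 i$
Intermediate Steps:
$R{\left(y \right)} = -15 + 5 y$
$x{\left(q,X \right)} = \left(20 + X\right) \left(110 + q\right)$ ($x{\left(q,X \right)} = \left(q + 110\right) \left(X + \left(-15 + 5 \cdot 7\right)\right) = \left(110 + q\right) \left(X + \left(-15 + 35\right)\right) = \left(110 + q\right) \left(X + 20\right) = \left(110 + q\right) \left(20 + X\right) = \left(20 + X\right) \left(110 + q\right)$)
$L{\left(n \right)} = n^{2} - 62 n$
$L{\left(29 \right)} + \sqrt{x{\left(109,-31 \right)} - 16407} = 29 \left(-62 + 29\right) + \sqrt{\left(2200 + 20 \cdot 109 + 110 \left(-31\right) - 3379\right) - 16407} = 29 \left(-33\right) + \sqrt{\left(2200 + 2180 - 3410 - 3379\right) - 16407} = -957 + \sqrt{-2409 - 16407} = -957 + \sqrt{-18816} = -957 + 56 i \sqrt{6}$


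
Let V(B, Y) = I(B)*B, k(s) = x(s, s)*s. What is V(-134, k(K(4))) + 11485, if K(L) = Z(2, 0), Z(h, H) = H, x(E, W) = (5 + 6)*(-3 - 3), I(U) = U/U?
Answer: 11351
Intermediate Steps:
I(U) = 1
x(E, W) = -66 (x(E, W) = 11*(-6) = -66)
K(L) = 0
k(s) = -66*s
V(B, Y) = B (V(B, Y) = 1*B = B)
V(-134, k(K(4))) + 11485 = -134 + 11485 = 11351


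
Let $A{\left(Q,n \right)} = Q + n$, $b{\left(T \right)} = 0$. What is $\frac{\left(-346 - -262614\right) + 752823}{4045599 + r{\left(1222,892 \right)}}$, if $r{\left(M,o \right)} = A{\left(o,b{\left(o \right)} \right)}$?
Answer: $\frac{1015091}{4046491} \approx 0.25086$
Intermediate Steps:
$r{\left(M,o \right)} = o$ ($r{\left(M,o \right)} = o + 0 = o$)
$\frac{\left(-346 - -262614\right) + 752823}{4045599 + r{\left(1222,892 \right)}} = \frac{\left(-346 - -262614\right) + 752823}{4045599 + 892} = \frac{\left(-346 + 262614\right) + 752823}{4046491} = \left(262268 + 752823\right) \frac{1}{4046491} = 1015091 \cdot \frac{1}{4046491} = \frac{1015091}{4046491}$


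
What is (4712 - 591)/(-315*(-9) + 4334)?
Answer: 4121/7169 ≈ 0.57484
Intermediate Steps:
(4712 - 591)/(-315*(-9) + 4334) = 4121/(2835 + 4334) = 4121/7169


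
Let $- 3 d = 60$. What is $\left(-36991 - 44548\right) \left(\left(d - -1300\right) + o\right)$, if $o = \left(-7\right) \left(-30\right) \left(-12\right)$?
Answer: $101108360$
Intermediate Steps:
$d = -20$ ($d = \left(- \frac{1}{3}\right) 60 = -20$)
$o = -2520$ ($o = 210 \left(-12\right) = -2520$)
$\left(-36991 - 44548\right) \left(\left(d - -1300\right) + o\right) = \left(-36991 - 44548\right) \left(\left(-20 - -1300\right) - 2520\right) = - 81539 \left(\left(-20 + 1300\right) - 2520\right) = - 81539 \left(1280 - 2520\right) = \left(-81539\right) \left(-1240\right) = 101108360$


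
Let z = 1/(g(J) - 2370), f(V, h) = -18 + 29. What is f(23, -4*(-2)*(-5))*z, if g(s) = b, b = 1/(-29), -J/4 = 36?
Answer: -319/68731 ≈ -0.0046413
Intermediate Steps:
J = -144 (J = -4*36 = -144)
b = -1/29 ≈ -0.034483
f(V, h) = 11
g(s) = -1/29
z = -29/68731 (z = 1/(-1/29 - 2370) = 1/(-68731/29) = -29/68731 ≈ -0.00042193)
f(23, -4*(-2)*(-5))*z = 11*(-29/68731) = -319/68731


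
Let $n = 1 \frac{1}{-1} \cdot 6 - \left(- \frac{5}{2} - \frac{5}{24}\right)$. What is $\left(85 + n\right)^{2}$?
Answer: $\frac{3845521}{576} \approx 6676.3$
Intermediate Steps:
$n = - \frac{79}{24}$ ($n = 1 \left(-1\right) 6 - \left(- \frac{5}{2} + \frac{5}{6 \left(-4\right)}\right) = \left(-1\right) 6 + \left(- \frac{5}{-24} + \frac{5}{2}\right) = -6 + \left(\left(-5\right) \left(- \frac{1}{24}\right) + \frac{5}{2}\right) = -6 + \left(\frac{5}{24} + \frac{5}{2}\right) = -6 + \frac{65}{24} = - \frac{79}{24} \approx -3.2917$)
$\left(85 + n\right)^{2} = \left(85 - \frac{79}{24}\right)^{2} = \left(\frac{1961}{24}\right)^{2} = \frac{3845521}{576}$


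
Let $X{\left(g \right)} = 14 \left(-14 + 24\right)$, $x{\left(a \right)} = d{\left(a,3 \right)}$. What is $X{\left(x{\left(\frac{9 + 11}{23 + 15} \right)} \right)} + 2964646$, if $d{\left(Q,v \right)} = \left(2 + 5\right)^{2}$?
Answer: $2964786$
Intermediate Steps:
$d{\left(Q,v \right)} = 49$ ($d{\left(Q,v \right)} = 7^{2} = 49$)
$x{\left(a \right)} = 49$
$X{\left(g \right)} = 140$ ($X{\left(g \right)} = 14 \cdot 10 = 140$)
$X{\left(x{\left(\frac{9 + 11}{23 + 15} \right)} \right)} + 2964646 = 140 + 2964646 = 2964786$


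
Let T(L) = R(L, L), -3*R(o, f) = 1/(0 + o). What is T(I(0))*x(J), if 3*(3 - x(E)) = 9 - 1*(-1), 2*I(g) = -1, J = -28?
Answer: -2/9 ≈ -0.22222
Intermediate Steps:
I(g) = -1/2 (I(g) = (1/2)*(-1) = -1/2)
R(o, f) = -1/(3*o) (R(o, f) = -1/(3*(0 + o)) = -1/(3*o))
T(L) = -1/(3*L)
x(E) = -1/3 (x(E) = 3 - (9 - 1*(-1))/3 = 3 - (9 + 1)/3 = 3 - 1/3*10 = 3 - 10/3 = -1/3)
T(I(0))*x(J) = -1/(3*(-1/2))*(-1/3) = -1/3*(-2)*(-1/3) = (2/3)*(-1/3) = -2/9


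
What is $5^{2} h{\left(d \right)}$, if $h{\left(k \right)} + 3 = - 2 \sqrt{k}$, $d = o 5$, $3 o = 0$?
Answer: $-75$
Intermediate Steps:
$o = 0$ ($o = \frac{1}{3} \cdot 0 = 0$)
$d = 0$ ($d = 0 \cdot 5 = 0$)
$h{\left(k \right)} = -3 - 2 \sqrt{k}$
$5^{2} h{\left(d \right)} = 5^{2} \left(-3 - 2 \sqrt{0}\right) = 25 \left(-3 - 0\right) = 25 \left(-3 + 0\right) = 25 \left(-3\right) = -75$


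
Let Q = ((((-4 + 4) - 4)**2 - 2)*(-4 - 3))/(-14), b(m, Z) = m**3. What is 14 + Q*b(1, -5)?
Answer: 21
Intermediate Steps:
Q = 7 (Q = (((0 - 4)**2 - 2)*(-7))*(-1/14) = (((-4)**2 - 2)*(-7))*(-1/14) = ((16 - 2)*(-7))*(-1/14) = (14*(-7))*(-1/14) = -98*(-1/14) = 7)
14 + Q*b(1, -5) = 14 + 7*1**3 = 14 + 7*1 = 14 + 7 = 21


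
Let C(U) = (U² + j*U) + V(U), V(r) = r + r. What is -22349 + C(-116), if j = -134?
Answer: 6419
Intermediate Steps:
V(r) = 2*r
C(U) = U² - 132*U (C(U) = (U² - 134*U) + 2*U = U² - 132*U)
-22349 + C(-116) = -22349 - 116*(-132 - 116) = -22349 - 116*(-248) = -22349 + 28768 = 6419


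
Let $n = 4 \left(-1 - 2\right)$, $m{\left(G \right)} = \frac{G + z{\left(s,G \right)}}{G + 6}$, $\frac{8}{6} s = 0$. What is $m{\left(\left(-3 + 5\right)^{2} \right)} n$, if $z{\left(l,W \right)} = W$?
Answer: $- \frac{48}{5} \approx -9.6$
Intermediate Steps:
$s = 0$ ($s = \frac{3}{4} \cdot 0 = 0$)
$m{\left(G \right)} = \frac{2 G}{6 + G}$ ($m{\left(G \right)} = \frac{G + G}{G + 6} = \frac{2 G}{6 + G}$)
$n = -12$ ($n = 4 \left(-3\right) = -12$)
$m{\left(\left(-3 + 5\right)^{2} \right)} n = \frac{2 \left(-3 + 5\right)^{2}}{6 + \left(-3 + 5\right)^{2}} \left(-12\right) = \frac{2 \cdot 2^{2}}{6 + 2^{2}} \left(-12\right) = 2 \cdot 4 \frac{1}{6 + 4} \left(-12\right) = 2 \cdot 4 \cdot \frac{1}{10} \left(-12\right) = \frac{4}{5} \left(-12\right) = - \frac{48}{5}$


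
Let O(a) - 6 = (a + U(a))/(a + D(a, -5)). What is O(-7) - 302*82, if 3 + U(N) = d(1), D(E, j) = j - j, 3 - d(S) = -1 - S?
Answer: -173301/7 ≈ -24757.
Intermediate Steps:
d(S) = 4 + S (d(S) = 3 - (-1 - S) = 3 + (1 + S) = 4 + S)
D(E, j) = 0
U(N) = 2 (U(N) = -3 + (4 + 1) = -3 + 5 = 2)
O(a) = 6 + (2 + a)/a (O(a) = 6 + (a + 2)/(a + 0) = 6 + (2 + a)/a)
O(-7) - 302*82 = (7 + 2/(-7)) - 302*82 = (7 + 2*(-⅐)) - 24764 = (7 - 2/7) - 24764 = 47/7 - 24764 = -173301/7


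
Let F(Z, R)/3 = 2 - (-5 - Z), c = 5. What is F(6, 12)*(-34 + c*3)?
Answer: -741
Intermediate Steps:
F(Z, R) = 21 + 3*Z (F(Z, R) = 3*(2 - (-5 - Z)) = 3*(2 + (5 + Z)) = 3*(7 + Z) = 21 + 3*Z)
F(6, 12)*(-34 + c*3) = (21 + 3*6)*(-34 + 5*3) = (21 + 18)*(-34 + 15) = 39*(-19) = -741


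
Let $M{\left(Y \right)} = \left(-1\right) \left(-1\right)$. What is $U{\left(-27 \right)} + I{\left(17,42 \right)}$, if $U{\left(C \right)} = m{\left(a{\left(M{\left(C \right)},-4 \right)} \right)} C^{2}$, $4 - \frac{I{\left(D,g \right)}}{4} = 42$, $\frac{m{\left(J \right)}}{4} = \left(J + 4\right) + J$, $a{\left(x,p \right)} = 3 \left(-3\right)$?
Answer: $-40976$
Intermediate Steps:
$M{\left(Y \right)} = 1$
$a{\left(x,p \right)} = -9$
$m{\left(J \right)} = 16 + 8 J$ ($m{\left(J \right)} = 4 \left(\left(J + 4\right) + J\right) = 4 \left(\left(4 + J\right) + J\right) = 4 \left(4 + 2 J\right) = 16 + 8 J$)
$I{\left(D,g \right)} = -152$ ($I{\left(D,g \right)} = 16 - 168 = -152$)
$U{\left(C \right)} = - 56 C^{2}$ ($U{\left(C \right)} = \left(16 + 8 \left(-9\right)\right) C^{2} = \left(16 - 72\right) C^{2} = - 56 C^{2}$)
$U{\left(-27 \right)} + I{\left(17,42 \right)} = - 56 \left(-27\right)^{2} - 152 = \left(-56\right) 729 - 152 = -40824 - 152 = -40976$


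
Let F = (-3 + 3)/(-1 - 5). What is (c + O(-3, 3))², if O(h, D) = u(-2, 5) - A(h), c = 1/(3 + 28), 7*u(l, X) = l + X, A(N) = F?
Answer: 10000/47089 ≈ 0.21236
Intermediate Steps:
F = 0 (F = 0/(-6) = 0*(-⅙) = 0)
A(N) = 0
u(l, X) = X/7 + l/7 (u(l, X) = (l + X)/7 = (X + l)/7 = X/7 + l/7)
c = 1/31 ≈ 0.032258
O(h, D) = 3/7 (O(h, D) = ((⅐)*5 + (⅐)*(-2)) - 1*0 = (5/7 - 2/7) + 0 = 3/7 + 0 = 3/7)
(c + O(-3, 3))² = (1/31 + 3/7)² = (100/217)² = 10000/47089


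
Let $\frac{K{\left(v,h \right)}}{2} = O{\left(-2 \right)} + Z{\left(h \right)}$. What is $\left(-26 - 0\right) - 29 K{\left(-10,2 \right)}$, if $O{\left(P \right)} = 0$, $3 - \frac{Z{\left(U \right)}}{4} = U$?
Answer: $-258$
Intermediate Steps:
$Z{\left(U \right)} = 12 - 4 U$
$K{\left(v,h \right)} = 24 - 8 h$ ($K{\left(v,h \right)} = 2 \left(0 - \left(-12 + 4 h\right)\right) = 2 \left(12 - 4 h\right) = 24 - 8 h$)
$\left(-26 - 0\right) - 29 K{\left(-10,2 \right)} = \left(-26 - 0\right) - 29 \left(24 - 16\right) = \left(-26 + 0\right) - 29 \left(24 - 16\right) = -26 - 232 = -258$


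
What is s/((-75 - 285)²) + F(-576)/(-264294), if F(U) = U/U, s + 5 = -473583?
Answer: -1738424951/475729200 ≈ -3.6542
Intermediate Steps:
s = -473588 (s = -5 - 473583 = -473588)
F(U) = 1
s/((-75 - 285)²) + F(-576)/(-264294) = -473588/(-75 - 285)² + 1/(-264294) = -473588/((-360)²) + 1*(-1/264294) = -473588/129600 - 1/264294 = -473588*1/129600 - 1/264294 = -118397/32400 - 1/264294 = -1738424951/475729200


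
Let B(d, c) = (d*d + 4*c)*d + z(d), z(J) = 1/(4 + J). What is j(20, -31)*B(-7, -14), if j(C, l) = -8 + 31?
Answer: 3358/3 ≈ 1119.3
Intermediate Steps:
B(d, c) = 1/(4 + d) + d*(d² + 4*c) (B(d, c) = (d*d + 4*c)*d + 1/(4 + d) = (d² + 4*c)*d + 1/(4 + d) = d*(d² + 4*c) + 1/(4 + d) = 1/(4 + d) + d*(d² + 4*c))
j(C, l) = 23
j(20, -31)*B(-7, -14) = 23*((1 - 7*(4 - 7)*((-7)² + 4*(-14)))/(4 - 7)) = 23*((1 - 7*(-3)*(49 - 56))/(-3)) = 23*(-(1 - 7*(-3)*(-7))/3) = 23*(-(1 - 147)/3) = 23*(-⅓*(-146)) = 23*(146/3) = 3358/3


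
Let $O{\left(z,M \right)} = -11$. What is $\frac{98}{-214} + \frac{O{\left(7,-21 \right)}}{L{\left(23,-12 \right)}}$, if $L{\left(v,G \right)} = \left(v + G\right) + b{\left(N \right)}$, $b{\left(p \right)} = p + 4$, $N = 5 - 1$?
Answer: $- \frac{2108}{2033} \approx -1.0369$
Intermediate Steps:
$N = 4$
$b{\left(p \right)} = 4 + p$
$L{\left(v,G \right)} = 8 + G + v$ ($L{\left(v,G \right)} = \left(v + G\right) + \left(4 + 4\right) = \left(G + v\right) + 8 = 8 + G + v$)
$\frac{98}{-214} + \frac{O{\left(7,-21 \right)}}{L{\left(23,-12 \right)}} = \frac{98}{-214} - \frac{11}{8 - 12 + 23} = 98 \left(- \frac{1}{214}\right) - \frac{11}{19} = - \frac{49}{107} - \frac{11}{19} = - \frac{2108}{2033}$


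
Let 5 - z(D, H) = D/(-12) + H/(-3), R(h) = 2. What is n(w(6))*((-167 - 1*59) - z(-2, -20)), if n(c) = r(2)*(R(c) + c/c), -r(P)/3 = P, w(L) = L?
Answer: 4035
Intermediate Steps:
z(D, H) = 5 + H/3 + D/12 (z(D, H) = 5 - (D/(-12) + H/(-3)) = 5 - (D*(-1/12) + H*(-⅓)) = 5 - (-D/12 - H/3) = 5 - (-H/3 - D/12) = 5 + (H/3 + D/12) = 5 + H/3 + D/12)
r(P) = -3*P
n(c) = -18 (n(c) = (-3*2)*(2 + c/c) = -6*(2 + 1) = -6*3 = -18)
n(w(6))*((-167 - 1*59) - z(-2, -20)) = -18*((-167 - 1*59) - (5 + (⅓)*(-20) + (1/12)*(-2))) = -18*((-167 - 59) - (5 - 20/3 - ⅙)) = -18*(-226 - 1*(-11/6)) = -18*(-226 + 11/6) = -18*(-1345/6) = 4035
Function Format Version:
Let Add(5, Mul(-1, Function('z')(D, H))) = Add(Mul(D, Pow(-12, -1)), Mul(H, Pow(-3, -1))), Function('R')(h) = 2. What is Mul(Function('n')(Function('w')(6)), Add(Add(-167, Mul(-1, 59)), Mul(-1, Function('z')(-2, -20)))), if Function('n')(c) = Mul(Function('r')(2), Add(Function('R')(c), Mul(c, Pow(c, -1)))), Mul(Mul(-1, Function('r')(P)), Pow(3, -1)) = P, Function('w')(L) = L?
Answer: 4035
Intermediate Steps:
Function('z')(D, H) = Add(5, Mul(Rational(1, 3), H), Mul(Rational(1, 12), D)) (Function('z')(D, H) = Add(5, Mul(-1, Add(Mul(D, Pow(-12, -1)), Mul(H, Pow(-3, -1))))) = Add(5, Mul(-1, Add(Mul(D, Rational(-1, 12)), Mul(H, Rational(-1, 3))))) = Add(5, Mul(-1, Add(Mul(Rational(-1, 12), D), Mul(Rational(-1, 3), H)))) = Add(5, Mul(-1, Add(Mul(Rational(-1, 3), H), Mul(Rational(-1, 12), D)))) = Add(5, Add(Mul(Rational(1, 3), H), Mul(Rational(1, 12), D))) = Add(5, Mul(Rational(1, 3), H), Mul(Rational(1, 12), D)))
Function('r')(P) = Mul(-3, P)
Function('n')(c) = -18 (Function('n')(c) = Mul(Mul(-3, 2), Add(2, Mul(c, Pow(c, -1)))) = Mul(-6, Add(2, 1)) = Mul(-6, 3) = -18)
Mul(Function('n')(Function('w')(6)), Add(Add(-167, Mul(-1, 59)), Mul(-1, Function('z')(-2, -20)))) = Mul(-18, Add(Add(-167, Mul(-1, 59)), Mul(-1, Add(5, Mul(Rational(1, 3), -20), Mul(Rational(1, 12), -2))))) = Mul(-18, Add(Add(-167, -59), Mul(-1, Add(5, Rational(-20, 3), Rational(-1, 6))))) = Mul(-18, Add(-226, Mul(-1, Rational(-11, 6)))) = Mul(-18, Add(-226, Rational(11, 6))) = Mul(-18, Rational(-1345, 6)) = 4035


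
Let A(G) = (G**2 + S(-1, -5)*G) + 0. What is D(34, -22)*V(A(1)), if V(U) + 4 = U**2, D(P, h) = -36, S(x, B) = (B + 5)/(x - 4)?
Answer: 108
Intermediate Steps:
S(x, B) = (5 + B)/(-4 + x)
A(G) = G**2 (A(G) = (G**2 + ((5 - 5)/(-4 - 1))*G) + 0 = (G**2 + (0/(-5))*G) + 0 = (G**2 + (-1/5*0)*G) + 0 = (G**2 + 0*G) + 0 = (G**2 + 0) + 0 = G**2 + 0 = G**2)
V(U) = -4 + U**2
D(34, -22)*V(A(1)) = -36*(-4 + (1**2)**2) = -36*(-4 + 1**2) = -36*(-4 + 1) = -36*(-3) = 108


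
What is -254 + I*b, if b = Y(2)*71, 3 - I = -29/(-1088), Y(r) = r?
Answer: 91509/544 ≈ 168.22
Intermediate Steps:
I = 3235/1088 (I = 3 - (-29)/(-1088) = 3 - (-29)*(-1)/1088 = 3 - 1*29/1088 = 3 - 29/1088 = 3235/1088 ≈ 2.9733)
b = 142 (b = 2*71 = 142)
-254 + I*b = -254 + (3235/1088)*142 = -254 + 229685/544 = 91509/544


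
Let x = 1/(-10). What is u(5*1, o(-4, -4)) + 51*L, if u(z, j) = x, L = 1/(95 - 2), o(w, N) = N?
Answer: 139/310 ≈ 0.44839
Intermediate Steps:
x = -1/10 ≈ -0.10000
L = 1/93 ≈ 0.010753
u(z, j) = -1/10
u(5*1, o(-4, -4)) + 51*L = -1/10 + 51*(1/93) = -1/10 + 17/31 = 139/310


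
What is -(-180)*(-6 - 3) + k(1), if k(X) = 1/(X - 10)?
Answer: -14581/9 ≈ -1620.1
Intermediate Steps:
k(X) = 1/(-10 + X)
-(-180)*(-6 - 3) + k(1) = -(-180)*(-6 - 3) + 1/(-10 + 1) = -(-180)*(-9) + 1/(-9) = -45*36 - 1/9 = -1620 - 1/9 = -14581/9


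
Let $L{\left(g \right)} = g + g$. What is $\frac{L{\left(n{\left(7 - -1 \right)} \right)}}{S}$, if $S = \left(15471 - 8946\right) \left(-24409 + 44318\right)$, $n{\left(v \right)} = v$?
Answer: $\frac{16}{129906225} \approx 1.2317 \cdot 10^{-7}$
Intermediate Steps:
$S = 129906225$ ($S = \left(15471 + \left(-16586 + 7640\right)\right) 19909 = \left(15471 - 8946\right) 19909 = 6525 \cdot 19909 = 129906225$)
$L{\left(g \right)} = 2 g$
$\frac{L{\left(n{\left(7 - -1 \right)} \right)}}{S} = \frac{2 \left(7 - -1\right)}{129906225} = 2 \left(7 + 1\right) \frac{1}{129906225} = 2 \cdot 8 \cdot \frac{1}{129906225} = 16 \cdot \frac{1}{129906225} = \frac{16}{129906225}$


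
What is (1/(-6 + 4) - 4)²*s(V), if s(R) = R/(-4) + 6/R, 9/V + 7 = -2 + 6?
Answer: -405/16 ≈ -25.313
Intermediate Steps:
V = -3 (V = 9/(-7 + (-2 + 6)) = 9/(-7 + 4) = 9/(-3) = 9*(-⅓) = -3)
s(R) = 6/R - R/4 (s(R) = R*(-¼) + 6/R = -R/4 + 6/R = 6/R - R/4)
(1/(-6 + 4) - 4)²*s(V) = (1/(-6 + 4) - 4)²*(6/(-3) - ¼*(-3)) = (1/(-2) - 4)²*(6*(-⅓) + ¾) = (-½ - 4)²*(-2 + ¾) = (-9/2)²*(-5/4) = (81/4)*(-5/4) = -405/16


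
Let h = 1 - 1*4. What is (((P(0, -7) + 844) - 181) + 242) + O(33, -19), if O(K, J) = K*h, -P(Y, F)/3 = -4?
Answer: 818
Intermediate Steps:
h = -3 (h = 1 - 4 = -3)
P(Y, F) = 12 (P(Y, F) = -3*(-4) = 12)
O(K, J) = -3*K (O(K, J) = K*(-3) = -3*K)
(((P(0, -7) + 844) - 181) + 242) + O(33, -19) = (((12 + 844) - 181) + 242) - 3*33 = ((856 - 181) + 242) - 99 = (675 + 242) - 99 = 917 - 99 = 818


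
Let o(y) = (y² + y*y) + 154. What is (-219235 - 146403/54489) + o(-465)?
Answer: 3875372346/18163 ≈ 2.1337e+5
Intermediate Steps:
o(y) = 154 + 2*y² (o(y) = (y² + y²) + 154 = 2*y² + 154 = 154 + 2*y²)
(-219235 - 146403/54489) + o(-465) = (-219235 - 146403/54489) + (154 + 2*(-465)²) = (-219235 - 146403*1/54489) + (154 + 2*216225) = (-219235 - 48801/18163) + (154 + 432450) = -3982014106/18163 + 432604 = 3875372346/18163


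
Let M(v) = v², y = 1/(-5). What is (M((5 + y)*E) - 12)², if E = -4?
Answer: 79495056/625 ≈ 1.2719e+5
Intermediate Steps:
y = -⅕ ≈ -0.20000
(M((5 + y)*E) - 12)² = (((5 - ⅕)*(-4))² - 12)² = (((24/5)*(-4))² - 12)² = ((-96/5)² - 12)² = (9216/25 - 12)² = (8916/25)² = 79495056/625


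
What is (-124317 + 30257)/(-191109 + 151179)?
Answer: 9406/3993 ≈ 2.3556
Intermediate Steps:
(-124317 + 30257)/(-191109 + 151179) = -94060/(-39930) = -94060*(-1/39930) = 9406/3993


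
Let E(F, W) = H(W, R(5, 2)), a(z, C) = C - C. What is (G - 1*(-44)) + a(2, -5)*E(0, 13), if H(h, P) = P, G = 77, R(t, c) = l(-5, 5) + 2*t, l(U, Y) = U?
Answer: 121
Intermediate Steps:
a(z, C) = 0
R(t, c) = -5 + 2*t
E(F, W) = 5 (E(F, W) = -5 + 2*5 = -5 + 10 = 5)
(G - 1*(-44)) + a(2, -5)*E(0, 13) = (77 - 1*(-44)) + 0*5 = (77 + 44) + 0 = 121 + 0 = 121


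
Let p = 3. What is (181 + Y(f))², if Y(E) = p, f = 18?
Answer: 33856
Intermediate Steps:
Y(E) = 3
(181 + Y(f))² = (181 + 3)² = 184² = 33856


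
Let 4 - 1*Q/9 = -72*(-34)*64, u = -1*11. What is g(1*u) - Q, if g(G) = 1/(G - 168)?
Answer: 252392147/179 ≈ 1.4100e+6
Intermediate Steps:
u = -11
g(G) = 1/(-168 + G)
Q = -1410012 (Q = 36 - 9*(-72*(-34))*64 = 36 - 22032*64 = 36 - 9*156672 = 36 - 1410048 = -1410012)
g(1*u) - Q = 1/(-168 + 1*(-11)) - 1*(-1410012) = 1/(-168 - 11) + 1410012 = 1/(-179) + 1410012 = -1/179 + 1410012 = 252392147/179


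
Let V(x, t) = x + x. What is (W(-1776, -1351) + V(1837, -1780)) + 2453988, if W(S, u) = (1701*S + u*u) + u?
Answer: 1260536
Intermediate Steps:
W(S, u) = u + u**2 + 1701*S (W(S, u) = (1701*S + u**2) + u = (u**2 + 1701*S) + u = u + u**2 + 1701*S)
V(x, t) = 2*x
(W(-1776, -1351) + V(1837, -1780)) + 2453988 = ((-1351 + (-1351)**2 + 1701*(-1776)) + 2*1837) + 2453988 = ((-1351 + 1825201 - 3020976) + 3674) + 2453988 = (-1197126 + 3674) + 2453988 = -1193452 + 2453988 = 1260536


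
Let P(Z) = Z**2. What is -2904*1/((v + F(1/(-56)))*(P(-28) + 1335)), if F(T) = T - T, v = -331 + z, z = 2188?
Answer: -968/1311661 ≈ -0.00073800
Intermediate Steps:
v = 1857 (v = -331 + 2188 = 1857)
F(T) = 0
-2904*1/((v + F(1/(-56)))*(P(-28) + 1335)) = -2904*1/((1857 + 0)*((-28)**2 + 1335)) = -2904*1/(1857*(784 + 1335)) = -2904/(2119*1857) = -2904/3934983 = -2904*1/3934983 = -968/1311661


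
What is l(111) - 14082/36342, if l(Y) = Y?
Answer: 669980/6057 ≈ 110.61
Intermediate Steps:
l(111) - 14082/36342 = 111 - 14082/36342 = 111 - 1*2347/6057 = 111 - 2347/6057 = 669980/6057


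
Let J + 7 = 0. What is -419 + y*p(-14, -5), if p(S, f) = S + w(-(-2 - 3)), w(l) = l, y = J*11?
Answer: 274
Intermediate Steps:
J = -7 (J = -7 + 0 = -7)
y = -77 (y = -7*11 = -77)
p(S, f) = 5 + S (p(S, f) = S - (-2 - 3) = S - 1*(-5) = S + 5 = 5 + S)
-419 + y*p(-14, -5) = -419 - 77*(5 - 14) = -419 - 77*(-9) = -419 + 693 = 274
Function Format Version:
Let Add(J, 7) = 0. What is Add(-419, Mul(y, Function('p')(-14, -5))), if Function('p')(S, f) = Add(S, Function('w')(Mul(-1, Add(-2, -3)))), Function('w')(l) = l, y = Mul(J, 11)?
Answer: 274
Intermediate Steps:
J = -7 (J = Add(-7, 0) = -7)
y = -77 (y = Mul(-7, 11) = -77)
Function('p')(S, f) = Add(5, S) (Function('p')(S, f) = Add(S, Mul(-1, Add(-2, -3))) = Add(S, Mul(-1, -5)) = Add(S, 5) = Add(5, S))
Add(-419, Mul(y, Function('p')(-14, -5))) = Add(-419, Mul(-77, Add(5, -14))) = Add(-419, Mul(-77, -9)) = Add(-419, 693) = 274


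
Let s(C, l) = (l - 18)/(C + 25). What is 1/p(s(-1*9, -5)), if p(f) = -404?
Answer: -1/404 ≈ -0.0024752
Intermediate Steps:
s(C, l) = (-18 + l)/(25 + C)
1/p(s(-1*9, -5)) = 1/(-404) = -1/404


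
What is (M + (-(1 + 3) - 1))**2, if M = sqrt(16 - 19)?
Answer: (5 - I*sqrt(3))**2 ≈ 22.0 - 17.32*I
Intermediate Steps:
M = I*sqrt(3) (M = sqrt(-3) = I*sqrt(3) ≈ 1.732*I)
(M + (-(1 + 3) - 1))**2 = (I*sqrt(3) + (-(1 + 3) - 1))**2 = (I*sqrt(3) + (-1*4 - 1))**2 = (I*sqrt(3) + (-4 - 1))**2 = (I*sqrt(3) - 5)**2 = (-5 + I*sqrt(3))**2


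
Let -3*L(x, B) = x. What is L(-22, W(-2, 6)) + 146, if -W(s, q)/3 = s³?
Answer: 460/3 ≈ 153.33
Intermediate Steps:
W(s, q) = -3*s³
L(x, B) = -x/3
L(-22, W(-2, 6)) + 146 = -⅓*(-22) + 146 = 22/3 + 146 = 460/3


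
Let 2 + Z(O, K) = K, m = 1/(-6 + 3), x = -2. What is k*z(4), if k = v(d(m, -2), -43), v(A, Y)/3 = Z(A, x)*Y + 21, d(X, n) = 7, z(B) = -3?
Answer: -1737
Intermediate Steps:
m = -⅓ (m = 1/(-3) = -⅓ ≈ -0.33333)
Z(O, K) = -2 + K
v(A, Y) = 63 - 12*Y (v(A, Y) = 3*((-2 - 2)*Y + 21) = 3*(-4*Y + 21) = 3*(21 - 4*Y) = 63 - 12*Y)
k = 579 (k = 63 - 12*(-43) = 63 + 516 = 579)
k*z(4) = 579*(-3) = -1737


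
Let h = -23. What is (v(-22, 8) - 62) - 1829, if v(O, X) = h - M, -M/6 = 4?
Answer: -1890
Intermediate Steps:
M = -24 (M = -6*4 = -24)
v(O, X) = 1 (v(O, X) = -23 - 1*(-24) = -23 + 24 = 1)
(v(-22, 8) - 62) - 1829 = (1 - 62) - 1829 = -61 - 1829 = -1890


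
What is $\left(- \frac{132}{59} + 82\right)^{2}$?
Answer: $\frac{22146436}{3481} \approx 6362.1$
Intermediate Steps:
$\left(- \frac{132}{59} + 82\right)^{2} = \left(\frac{4706}{59}\right)^{2} = \frac{22146436}{3481}$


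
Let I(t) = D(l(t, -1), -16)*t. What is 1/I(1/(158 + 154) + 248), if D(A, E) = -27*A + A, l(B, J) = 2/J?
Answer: 6/77377 ≈ 7.7542e-5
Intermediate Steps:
D(A, E) = -26*A
I(t) = 52*t (I(t) = (-52/(-1))*t = (-52*(-1))*t = (-26*(-2))*t = 52*t)
1/I(1/(158 + 154) + 248) = 1/(52*(1/(158 + 154) + 248)) = 1/(52*(1/312 + 248)) = 1/(52*(77377/312)) = 1/(77377/6) = 6/77377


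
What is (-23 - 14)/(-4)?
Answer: 37/4 ≈ 9.2500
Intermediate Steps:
(-23 - 14)/(-4) = -¼*(-37) = 37/4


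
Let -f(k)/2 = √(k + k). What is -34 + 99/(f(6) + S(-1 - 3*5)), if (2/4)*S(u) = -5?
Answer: -1379/26 + 99*√3/13 ≈ -39.848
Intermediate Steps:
f(k) = -2*√2*√k (f(k) = -2*√(k + k) = -2*√2*√k)
S(u) = -10 (S(u) = 2*(-5) = -10)
-34 + 99/(f(6) + S(-1 - 3*5)) = -34 + 99/(-2*√2*√6 - 10) = -34 + 99/(-4*√3 - 10) = -34 + 99/(-10 - 4*√3)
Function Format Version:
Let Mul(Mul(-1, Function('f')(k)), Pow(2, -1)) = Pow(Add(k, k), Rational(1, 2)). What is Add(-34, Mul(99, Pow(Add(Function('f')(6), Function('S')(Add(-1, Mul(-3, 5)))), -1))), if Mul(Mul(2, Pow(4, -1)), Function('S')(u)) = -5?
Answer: Add(Rational(-1379, 26), Mul(Rational(99, 13), Pow(3, Rational(1, 2)))) ≈ -39.848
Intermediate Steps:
Function('f')(k) = Mul(-2, Pow(2, Rational(1, 2)), Pow(k, Rational(1, 2))) (Function('f')(k) = Mul(-2, Pow(Add(k, k), Rational(1, 2))) = Mul(-2, Pow(Mul(2, k), Rational(1, 2))) = Mul(-2, Mul(Pow(2, Rational(1, 2)), Pow(k, Rational(1, 2)))) = Mul(-2, Pow(2, Rational(1, 2)), Pow(k, Rational(1, 2))))
Function('S')(u) = -10 (Function('S')(u) = Mul(2, -5) = -10)
Add(-34, Mul(99, Pow(Add(Function('f')(6), Function('S')(Add(-1, Mul(-3, 5)))), -1))) = Add(-34, Mul(99, Pow(Add(Mul(-2, Pow(2, Rational(1, 2)), Pow(6, Rational(1, 2))), -10), -1))) = Add(-34, Mul(99, Pow(Add(Mul(-4, Pow(3, Rational(1, 2))), -10), -1))) = Add(-34, Mul(99, Pow(Add(-10, Mul(-4, Pow(3, Rational(1, 2)))), -1)))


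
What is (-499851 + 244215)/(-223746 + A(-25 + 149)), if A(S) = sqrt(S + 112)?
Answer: 7149691557/6257784035 + 63909*sqrt(59)/6257784035 ≈ 1.1426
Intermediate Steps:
A(S) = sqrt(112 + S)
(-499851 + 244215)/(-223746 + A(-25 + 149)) = (-499851 + 244215)/(-223746 + sqrt(112 + (-25 + 149))) = -255636/(-223746 + sqrt(112 + 124)) = -255636/(-223746 + sqrt(236)) = -255636/(-223746 + 2*sqrt(59))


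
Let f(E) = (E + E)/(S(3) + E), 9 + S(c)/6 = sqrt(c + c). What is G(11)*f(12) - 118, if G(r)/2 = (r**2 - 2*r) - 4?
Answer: -10394/43 - 760*sqrt(6)/43 ≈ -285.01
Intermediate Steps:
S(c) = -54 + 6*sqrt(2)*sqrt(c) (S(c) = -54 + 6*sqrt(c + c) = -54 + 6*sqrt(2*c) = -54 + 6*(sqrt(2)*sqrt(c)) = -54 + 6*sqrt(2)*sqrt(c))
G(r) = -8 - 4*r + 2*r**2 (G(r) = 2*((r**2 - 2*r) - 4) = 2*(-4 + r**2 - 2*r) = -8 - 4*r + 2*r**2)
f(E) = 2*E/(-54 + E + 6*sqrt(6)) (f(E) = (E + E)/((-54 + 6*sqrt(2)*sqrt(3)) + E) = (2*E)/((-54 + 6*sqrt(6)) + E) = (2*E)/(-54 + E + 6*sqrt(6)) = 2*E/(-54 + E + 6*sqrt(6)))
G(11)*f(12) - 118 = (-8 - 4*11 + 2*11**2)*(2*12/(-54 + 12 + 6*sqrt(6))) - 118 = (-8 - 44 + 2*121)*(2*12/(-42 + 6*sqrt(6))) - 118 = (-8 - 44 + 242)*(24/(-42 + 6*sqrt(6))) - 118 = 190*(24/(-42 + 6*sqrt(6))) - 118 = 4560/(-42 + 6*sqrt(6)) - 118 = -118 + 4560/(-42 + 6*sqrt(6))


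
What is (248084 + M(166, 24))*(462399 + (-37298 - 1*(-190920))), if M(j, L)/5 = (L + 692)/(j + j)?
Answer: 12685022501207/83 ≈ 1.5283e+11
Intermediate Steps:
M(j, L) = 5*(692 + L)/(2*j) (M(j, L) = 5*((L + 692)/(j + j)) = 5*((692 + L)/((2*j))) = 5*((692 + L)*(1/(2*j))) = 5*((692 + L)/(2*j)) = 5*(692 + L)/(2*j))
(248084 + M(166, 24))*(462399 + (-37298 - 1*(-190920))) = (248084 + (5/2)*(692 + 24)/166)*(462399 + (-37298 - 1*(-190920))) = (248084 + (5/2)*(1/166)*716)*(462399 + (-37298 + 190920)) = (248084 + 895/83)*(462399 + 153622) = (20591867/83)*616021 = 12685022501207/83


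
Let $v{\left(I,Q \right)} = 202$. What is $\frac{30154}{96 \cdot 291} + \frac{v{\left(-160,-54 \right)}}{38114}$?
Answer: $\frac{288733157}{266188176} \approx 1.0847$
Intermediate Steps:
$\frac{30154}{96 \cdot 291} + \frac{v{\left(-160,-54 \right)}}{38114} = \frac{30154}{96 \cdot 291} + \frac{202}{38114} = \frac{30154}{27936} + 202 \cdot \frac{1}{38114} = 30154 \cdot \frac{1}{27936} + \frac{101}{19057} = \frac{15077}{13968} + \frac{101}{19057} = \frac{288733157}{266188176}$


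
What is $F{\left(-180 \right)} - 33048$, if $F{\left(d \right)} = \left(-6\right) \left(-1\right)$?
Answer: $-33042$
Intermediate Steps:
$F{\left(d \right)} = 6$
$F{\left(-180 \right)} - 33048 = 6 - 33048 = -33042$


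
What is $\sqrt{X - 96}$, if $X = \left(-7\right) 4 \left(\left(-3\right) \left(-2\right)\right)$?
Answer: $2 i \sqrt{66} \approx 16.248 i$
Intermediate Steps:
$X = -168$ ($X = \left(-28\right) 6 = -168$)
$\sqrt{X - 96} = \sqrt{-168 - 96} = \sqrt{-264} = 2 i \sqrt{66}$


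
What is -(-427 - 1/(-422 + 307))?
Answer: 49104/115 ≈ 426.99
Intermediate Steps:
-(-427 - 1/(-422 + 307)) = -(-427 - 1/(-115)) = -(-427 - 1*(-1/115)) = -(-427 + 1/115) = -1*(-49104/115) = 49104/115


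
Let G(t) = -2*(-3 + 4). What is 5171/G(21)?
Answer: -5171/2 ≈ -2585.5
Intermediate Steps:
G(t) = -2 (G(t) = -2*1 = -2)
5171/G(21) = 5171/(-2) = 5171*(-½) = -5171/2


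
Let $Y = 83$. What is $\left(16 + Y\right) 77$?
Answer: $7623$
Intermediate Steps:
$\left(16 + Y\right) 77 = \left(16 + 83\right) 77 = 99 \cdot 77 = 7623$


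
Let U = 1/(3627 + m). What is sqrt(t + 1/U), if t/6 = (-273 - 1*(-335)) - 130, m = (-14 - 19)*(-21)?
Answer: 2*sqrt(978) ≈ 62.546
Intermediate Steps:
m = 693 (m = -33*(-21) = 693)
U = 1/4320 (U = 1/(3627 + 693) = 1/4320 ≈ 0.00023148)
t = -408 (t = 6*((-273 - 1*(-335)) - 130) = 6*((-273 + 335) - 130) = 6*(62 - 130) = 6*(-68) = -408)
sqrt(t + 1/U) = sqrt(-408 + 1/(1/4320)) = sqrt(-408 + 4320) = sqrt(3912) = 2*sqrt(978)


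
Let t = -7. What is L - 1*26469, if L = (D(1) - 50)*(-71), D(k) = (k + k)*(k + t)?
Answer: -22067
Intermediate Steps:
D(k) = 2*k*(-7 + k) (D(k) = (k + k)*(k - 7) = (2*k)*(-7 + k) = 2*k*(-7 + k))
L = 4402 (L = (2*1*(-7 + 1) - 50)*(-71) = (2*1*(-6) - 50)*(-71) = (-12 - 50)*(-71) = -62*(-71) = 4402)
L - 1*26469 = 4402 - 1*26469 = 4402 - 26469 = -22067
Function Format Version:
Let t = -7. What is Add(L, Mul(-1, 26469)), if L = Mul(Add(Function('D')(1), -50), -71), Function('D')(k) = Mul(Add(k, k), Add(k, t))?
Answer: -22067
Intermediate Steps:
Function('D')(k) = Mul(2, k, Add(-7, k)) (Function('D')(k) = Mul(Add(k, k), Add(k, -7)) = Mul(Mul(2, k), Add(-7, k)) = Mul(2, k, Add(-7, k)))
L = 4402 (L = Mul(Add(Mul(2, 1, Add(-7, 1)), -50), -71) = Mul(Add(Mul(2, 1, -6), -50), -71) = Mul(Add(-12, -50), -71) = Mul(-62, -71) = 4402)
Add(L, Mul(-1, 26469)) = Add(4402, Mul(-1, 26469)) = Add(4402, -26469) = -22067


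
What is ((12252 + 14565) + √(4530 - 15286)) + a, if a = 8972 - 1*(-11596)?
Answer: 47385 + 2*I*√2689 ≈ 47385.0 + 103.71*I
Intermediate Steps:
a = 20568 (a = 8972 + 11596 = 20568)
((12252 + 14565) + √(4530 - 15286)) + a = ((12252 + 14565) + √(4530 - 15286)) + 20568 = (26817 + √(-10756)) + 20568 = (26817 + 2*I*√2689) + 20568 = 47385 + 2*I*√2689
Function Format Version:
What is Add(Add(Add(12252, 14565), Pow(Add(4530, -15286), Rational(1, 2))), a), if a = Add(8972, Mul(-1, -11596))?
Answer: Add(47385, Mul(2, I, Pow(2689, Rational(1, 2)))) ≈ Add(47385., Mul(103.71, I))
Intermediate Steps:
a = 20568 (a = Add(8972, 11596) = 20568)
Add(Add(Add(12252, 14565), Pow(Add(4530, -15286), Rational(1, 2))), a) = Add(Add(Add(12252, 14565), Pow(Add(4530, -15286), Rational(1, 2))), 20568) = Add(Add(26817, Pow(-10756, Rational(1, 2))), 20568) = Add(Add(26817, Mul(2, I, Pow(2689, Rational(1, 2)))), 20568) = Add(47385, Mul(2, I, Pow(2689, Rational(1, 2))))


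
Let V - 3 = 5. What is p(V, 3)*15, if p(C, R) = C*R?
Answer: 360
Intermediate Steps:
V = 8 (V = 3 + 5 = 8)
p(V, 3)*15 = (8*3)*15 = 24*15 = 360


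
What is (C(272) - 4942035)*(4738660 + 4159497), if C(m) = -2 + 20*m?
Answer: -43926615151729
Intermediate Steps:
(C(272) - 4942035)*(4738660 + 4159497) = ((-2 + 20*272) - 4942035)*(4738660 + 4159497) = ((-2 + 5440) - 4942035)*8898157 = (5438 - 4942035)*8898157 = -4936597*8898157 = -43926615151729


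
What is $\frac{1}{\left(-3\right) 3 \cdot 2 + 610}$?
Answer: $\frac{1}{592} \approx 0.0016892$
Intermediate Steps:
$\frac{1}{\left(-3\right) 3 \cdot 2 + 610} = \frac{1}{\left(-9\right) 2 + 610} = \frac{1}{-18 + 610} = \frac{1}{592}$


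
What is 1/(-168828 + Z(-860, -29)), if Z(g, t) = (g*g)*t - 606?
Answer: -1/21617834 ≈ -4.6258e-8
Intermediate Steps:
Z(g, t) = -606 + t*g**2 (Z(g, t) = g**2*t - 606 = t*g**2 - 606 = -606 + t*g**2)
1/(-168828 + Z(-860, -29)) = 1/(-168828 + (-606 - 29*(-860)**2)) = 1/(-168828 + (-606 - 29*739600)) = 1/(-168828 + (-606 - 21448400)) = 1/(-168828 - 21449006) = 1/(-21617834) = -1/21617834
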